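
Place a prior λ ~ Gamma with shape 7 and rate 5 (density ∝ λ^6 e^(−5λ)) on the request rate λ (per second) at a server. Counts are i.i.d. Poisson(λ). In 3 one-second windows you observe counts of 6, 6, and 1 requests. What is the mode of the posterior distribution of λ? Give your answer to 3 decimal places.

λ̂_MAP = 2.375

Σxᵢ = 6+6+1 = 13, with n = 3.
Posterior ∝ λ^6e^(−5λ) · λ^13e^(−3λ) = λ^19e^(−8λ), i.e. Gamma(shape=20, rate=8).
The mode of a Gamma(a, b) with a ≥ 1 (shape–rate) is (a−1)/b = 19/8 ≈ 2.375.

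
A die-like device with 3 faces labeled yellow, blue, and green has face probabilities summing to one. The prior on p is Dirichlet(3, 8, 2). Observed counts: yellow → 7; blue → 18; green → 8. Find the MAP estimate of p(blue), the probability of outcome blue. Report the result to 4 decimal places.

MAP estimate of p(blue) = 0.5814

The posterior is Dirichlet(αᵢ + nᵢ) = Dirichlet(10, 26, 10).
For a Dirichlet(a₁,…,a_K) with all aᵢ > 1, the mode has j-th component (aⱼ − 1)/(Σaᵢ − K).
Here Σaᵢ = 46 and K = 3, so p(blue) = (26 − 1)/(46 − 3) = 25/43 ≈ 0.5814.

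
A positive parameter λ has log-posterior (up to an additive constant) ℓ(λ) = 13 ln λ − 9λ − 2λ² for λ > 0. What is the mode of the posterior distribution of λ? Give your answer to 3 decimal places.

ℓ'(λ) = 13/λ − 9 − 4λ. Setting this to zero and multiplying by λ: 4λ² + 9λ − 13 = 0.
λ = (−9 + √(9² + 4·4·13)) / (2·4) = (−9 + √289) / 8 = (−9 + 17)/8 = 1.
ℓ''(λ) = −13/λ² − 4 < 0, confirming a maximum.

λ̂_MAP = 1.000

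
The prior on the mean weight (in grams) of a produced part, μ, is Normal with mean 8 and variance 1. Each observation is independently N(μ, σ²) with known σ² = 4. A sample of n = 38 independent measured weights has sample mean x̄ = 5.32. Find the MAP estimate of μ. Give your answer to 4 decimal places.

μ̂_MAP = 5.5752

n = 38, x̄ = 5.32.
For a Normal prior and Normal likelihood with known variance, the posterior is Normal; its mode equals its mean, the precision-weighted average.
Prior precision 1/σ₀² = 1/1 = 1; data precision n/σ² = 38/4 = 9.5.
μ̂ = (1·8 + 9.5·5.32) / (1 + 9.5) = 58.54/10.5 = 2927/525 ≈ 5.5752.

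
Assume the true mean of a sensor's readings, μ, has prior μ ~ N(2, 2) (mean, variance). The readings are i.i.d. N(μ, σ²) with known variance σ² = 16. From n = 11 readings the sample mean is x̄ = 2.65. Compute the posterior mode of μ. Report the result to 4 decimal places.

n = 11, x̄ = 2.65.
For a Normal prior and Normal likelihood with known variance, the posterior is Normal; its mode equals its mean, the precision-weighted average.
Prior precision 1/σ₀² = 1/2 = 0.5; data precision n/σ² = 11/16 = 0.6875.
μ̂ = (0.5·2 + 0.6875·2.65) / (0.5 + 0.6875) = 2.821875/1.1875 = 903/380 ≈ 2.3763.

μ̂_MAP = 2.3763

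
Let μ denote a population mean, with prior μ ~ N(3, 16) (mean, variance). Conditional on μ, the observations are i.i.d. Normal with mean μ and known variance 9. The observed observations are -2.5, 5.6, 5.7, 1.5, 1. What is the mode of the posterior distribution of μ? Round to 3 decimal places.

μ̂_MAP = 2.335

n = 5; x̄ = ((-2.5) + 5.6 + 5.7 + 1.5 + 1)/5 = 11.3/5 = 2.26.
For a Normal prior and Normal likelihood with known variance, the posterior is Normal; its mode equals its mean, the precision-weighted average.
Prior precision 1/σ₀² = 1/16 = 0.0625; data precision n/σ² = 5/9.
μ̂ = (0.0625·3 + (5/9)·2.26) / (0.0625 + 5/9) = (1039/720)/(89/144) = 1039/445 ≈ 2.335.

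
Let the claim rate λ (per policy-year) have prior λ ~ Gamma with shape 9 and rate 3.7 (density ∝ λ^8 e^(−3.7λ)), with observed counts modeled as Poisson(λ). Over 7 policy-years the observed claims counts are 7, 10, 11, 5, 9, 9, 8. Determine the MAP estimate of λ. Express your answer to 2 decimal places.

λ̂_MAP = 6.26

Σxᵢ = 7+10+11+5+9+9+8 = 59, with n = 7.
Posterior ∝ λ^8e^(−3.7λ) · λ^59e^(−7λ) = λ^67e^(−10.7λ), i.e. Gamma(shape=68, rate=10.7).
The mode of a Gamma(a, b) with a ≥ 1 (shape–rate) is (a−1)/b = 67/10.7 ≈ 6.26.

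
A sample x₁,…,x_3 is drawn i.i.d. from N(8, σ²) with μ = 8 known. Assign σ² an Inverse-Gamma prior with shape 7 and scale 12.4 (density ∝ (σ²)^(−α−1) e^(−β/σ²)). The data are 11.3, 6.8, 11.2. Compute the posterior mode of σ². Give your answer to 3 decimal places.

σ̂²_MAP = 2.493

Sum of squared deviations about the known mean: SS = (11.3−8)² + (6.8−8)² + (11.2−8)² = 22.57.
The Normal likelihood contributes (σ²)^(−n/2) exp(−SS/(2σ²)), so the posterior is Inverse-Gamma(α + n/2, β + SS/2) = Inverse-Gamma(8.5, 23.685).
The mode of Inverse-Gamma(a, b) is b/(a+1) = 23.685/9.5 ≈ 2.493.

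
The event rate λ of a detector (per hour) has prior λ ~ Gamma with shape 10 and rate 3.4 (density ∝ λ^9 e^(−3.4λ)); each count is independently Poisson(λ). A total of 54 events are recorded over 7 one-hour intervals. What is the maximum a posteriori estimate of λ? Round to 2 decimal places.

Σxᵢ = 54, n = 7.
Posterior ∝ λ^9e^(−3.4λ) · λ^54e^(−7λ) = λ^63e^(−10.4λ), i.e. Gamma(shape=64, rate=10.4).
The mode of a Gamma(a, b) with a ≥ 1 (shape–rate) is (a−1)/b = 63/10.4 ≈ 6.06.

λ̂_MAP = 6.06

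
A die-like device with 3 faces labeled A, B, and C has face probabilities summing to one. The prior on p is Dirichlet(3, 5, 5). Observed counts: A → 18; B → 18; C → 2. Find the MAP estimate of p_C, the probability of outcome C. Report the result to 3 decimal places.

The posterior is Dirichlet(αᵢ + nᵢ) = Dirichlet(21, 23, 7).
For a Dirichlet(a₁,…,a_K) with all aᵢ > 1, the mode has j-th component (aⱼ − 1)/(Σaᵢ − K).
Here Σaᵢ = 51 and K = 3, so p_C = (7 − 1)/(51 − 3) = 6/48 ≈ 0.125.

MAP estimate of p_C = 0.125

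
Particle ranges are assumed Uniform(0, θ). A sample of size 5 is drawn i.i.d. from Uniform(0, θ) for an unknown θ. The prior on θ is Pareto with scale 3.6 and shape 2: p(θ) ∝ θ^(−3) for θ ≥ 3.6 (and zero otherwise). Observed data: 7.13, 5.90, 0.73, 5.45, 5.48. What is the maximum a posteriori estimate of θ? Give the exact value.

θ̂_MAP = 7.13

The Uniform(0, θ) likelihood is θ^(−n) for θ ≥ max(xᵢ), zero otherwise. Here max(xᵢ) = 7.13.
Posterior ∝ θ^(−3) · θ^(−5) = θ^(−8) on θ ≥ max(3.6, 7.13) = 7.13.
This density is strictly decreasing in θ, so the posterior mode lies at the lower boundary of the support.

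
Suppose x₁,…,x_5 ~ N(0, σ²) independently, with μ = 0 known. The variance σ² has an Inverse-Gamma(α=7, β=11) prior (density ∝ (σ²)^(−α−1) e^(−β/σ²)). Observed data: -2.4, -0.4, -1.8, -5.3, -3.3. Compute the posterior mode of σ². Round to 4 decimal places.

Sum of squared deviations about the known mean: SS = (-2.4−0)² + (-0.4−0)² + (-1.8−0)² + (-5.3−0)² + (-3.3−0)² = 48.14.
The Normal likelihood contributes (σ²)^(−n/2) exp(−SS/(2σ²)), so the posterior is Inverse-Gamma(α + n/2, β + SS/2) = Inverse-Gamma(9.5, 35.07).
The mode of Inverse-Gamma(a, b) is b/(a+1) = 35.07/10.5 ≈ 3.3400.

σ̂²_MAP = 3.3400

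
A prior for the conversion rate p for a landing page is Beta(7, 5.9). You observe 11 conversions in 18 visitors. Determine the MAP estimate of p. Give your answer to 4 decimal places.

p̂_MAP = 0.5882

Prior: Beta(7, 5.9).
Data: 11 successes in 18 trials. The binomial likelihood contributes p^11(1−p)^7, so the posterior is Beta(7+11, 5.9+7) = Beta(18, 12.9).
For Beta(a, b) with a, b > 1 the mode is (a−1)/(a+b−2) = 17/28.9 ≈ 0.5882.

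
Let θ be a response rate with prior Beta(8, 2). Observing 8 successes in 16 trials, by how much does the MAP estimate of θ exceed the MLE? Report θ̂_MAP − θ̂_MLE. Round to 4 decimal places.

Posterior is Beta(16, 10); MAP = (16−1)/(26−2) = 15/24 ≈ 0.62500.
MLE ignores the prior: θ̂_MLE = k/n = 8/16 ≈ 0.50000.
Difference = 15/24 − 8/16 = 1/8 ≈ 0.1250.

MAP − MLE = 0.1250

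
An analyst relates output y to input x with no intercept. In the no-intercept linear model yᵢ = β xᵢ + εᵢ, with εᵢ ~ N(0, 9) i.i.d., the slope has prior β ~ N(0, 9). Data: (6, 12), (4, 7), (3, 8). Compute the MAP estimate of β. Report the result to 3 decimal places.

log p(β | y) = −Σ(yᵢ − βxᵢ)²/(2·9) − β²/(2·9) + const.
Setting the derivative to zero: Σxᵢ(yᵢ − βxᵢ)/9 − β/9 = 0, so β = Σxᵢyᵢ / (Σxᵢ² + σ²/τ²).
Σxᵢyᵢ = 6·12 + 4·7 + 3·8 = 124; Σxᵢ² = 61; σ²/τ² = 1.
β̂_MAP = 124 / (61 + 1) = 124/62 ≈ 2.000.

β̂_MAP = 2.000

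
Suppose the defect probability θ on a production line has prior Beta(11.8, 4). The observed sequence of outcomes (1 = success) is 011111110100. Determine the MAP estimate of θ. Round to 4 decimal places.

θ̂_MAP = 0.7287

Prior: Beta(11.8, 4).
Data: 8 successes in 12 trials (from the sequence). The binomial likelihood contributes θ^8(1−θ)^4, so the posterior is Beta(11.8+8, 4+4) = Beta(19.8, 8).
For Beta(a, b) with a, b > 1 the mode is (a−1)/(a+b−2) = 18.8/25.8 ≈ 0.7287.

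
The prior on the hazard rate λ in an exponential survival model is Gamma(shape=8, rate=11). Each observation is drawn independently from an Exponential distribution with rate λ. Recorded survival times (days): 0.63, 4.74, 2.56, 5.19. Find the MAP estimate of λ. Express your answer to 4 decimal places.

λ̂_MAP = 0.4561

The Exponential(rate=λ) likelihood is ∝ λ^n e^(−λΣtᵢ). Here n = 4 and Σtᵢ = 0.63 + 4.74 + 2.56 + 5.19 = 13.12.
Posterior ∝ λ^7e^(−11λ) · λ^4e^(−13.12λ) = λ^11e^(−24.12λ), i.e. Gamma(12, 24.12).
Mode = (a−1)/b = 11/24.12 ≈ 0.4561.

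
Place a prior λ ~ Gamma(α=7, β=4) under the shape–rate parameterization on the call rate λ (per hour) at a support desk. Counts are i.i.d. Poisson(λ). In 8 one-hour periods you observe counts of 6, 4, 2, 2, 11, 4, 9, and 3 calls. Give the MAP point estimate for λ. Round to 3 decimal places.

λ̂_MAP = 3.917

Σxᵢ = 6+4+2+2+11+4+9+3 = 41, with n = 8.
Posterior ∝ λ^6e^(−4λ) · λ^41e^(−8λ) = λ^47e^(−12λ), i.e. Gamma(shape=48, rate=12).
The mode of a Gamma(a, b) with a ≥ 1 (shape–rate) is (a−1)/b = 47/12 ≈ 3.917.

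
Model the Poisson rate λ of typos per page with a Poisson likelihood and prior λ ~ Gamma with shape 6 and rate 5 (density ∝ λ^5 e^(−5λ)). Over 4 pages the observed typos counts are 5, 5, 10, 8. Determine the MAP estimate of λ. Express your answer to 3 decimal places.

λ̂_MAP = 3.667

Σxᵢ = 5+5+10+8 = 28, with n = 4.
Posterior ∝ λ^5e^(−5λ) · λ^28e^(−4λ) = λ^33e^(−9λ), i.e. Gamma(shape=34, rate=9).
The mode of a Gamma(a, b) with a ≥ 1 (shape–rate) is (a−1)/b = 33/9 ≈ 3.667.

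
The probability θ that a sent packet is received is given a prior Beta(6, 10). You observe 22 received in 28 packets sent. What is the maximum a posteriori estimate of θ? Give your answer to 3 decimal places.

Prior: Beta(6, 10).
Data: 22 successes in 28 trials. The binomial likelihood contributes θ^22(1−θ)^6, so the posterior is Beta(6+22, 10+6) = Beta(28, 16).
For Beta(a, b) with a, b > 1 the mode is (a−1)/(a+b−2) = 27/42 ≈ 0.643.

θ̂_MAP = 0.643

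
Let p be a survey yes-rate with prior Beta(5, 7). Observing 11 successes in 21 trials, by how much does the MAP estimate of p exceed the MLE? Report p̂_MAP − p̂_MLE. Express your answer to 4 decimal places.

MAP − MLE = -0.0399

Posterior is Beta(16, 17); MAP = (16−1)/(33−2) = 15/31 ≈ 0.48387.
MLE ignores the prior: p̂_MLE = k/n = 11/21 ≈ 0.52381.
Difference = 15/31 − 11/21 = -26/651 ≈ -0.0399.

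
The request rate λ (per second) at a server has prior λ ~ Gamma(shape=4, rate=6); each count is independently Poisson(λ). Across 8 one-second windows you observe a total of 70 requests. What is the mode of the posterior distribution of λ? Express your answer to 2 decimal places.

λ̂_MAP = 5.21

Σxᵢ = 70, n = 8.
Posterior ∝ λ^3e^(−6λ) · λ^70e^(−8λ) = λ^73e^(−14λ), i.e. Gamma(shape=74, rate=14).
The mode of a Gamma(a, b) with a ≥ 1 (shape–rate) is (a−1)/b = 73/14 ≈ 5.21.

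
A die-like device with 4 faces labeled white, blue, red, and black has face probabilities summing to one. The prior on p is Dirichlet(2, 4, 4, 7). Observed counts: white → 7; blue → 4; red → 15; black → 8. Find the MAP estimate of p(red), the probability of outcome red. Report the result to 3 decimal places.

The posterior is Dirichlet(αᵢ + nᵢ) = Dirichlet(9, 8, 19, 15).
For a Dirichlet(a₁,…,a_K) with all aᵢ > 1, the mode has j-th component (aⱼ − 1)/(Σaᵢ − K).
Here Σaᵢ = 51 and K = 4, so p(red) = (19 − 1)/(51 − 4) = 18/47 ≈ 0.383.

MAP estimate of p(red) = 0.383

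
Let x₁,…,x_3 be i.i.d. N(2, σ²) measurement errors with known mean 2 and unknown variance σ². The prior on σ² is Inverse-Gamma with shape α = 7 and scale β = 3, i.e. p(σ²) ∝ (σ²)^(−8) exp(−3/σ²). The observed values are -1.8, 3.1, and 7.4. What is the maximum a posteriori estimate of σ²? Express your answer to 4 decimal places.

σ̂²_MAP = 2.6742

Sum of squared deviations about the known mean: SS = (-1.8−2)² + (3.1−2)² + (7.4−2)² = 44.81.
The Normal likelihood contributes (σ²)^(−n/2) exp(−SS/(2σ²)), so the posterior is Inverse-Gamma(α + n/2, β + SS/2) = Inverse-Gamma(8.5, 25.405).
The mode of Inverse-Gamma(a, b) is b/(a+1) = 25.405/9.5 ≈ 2.6742.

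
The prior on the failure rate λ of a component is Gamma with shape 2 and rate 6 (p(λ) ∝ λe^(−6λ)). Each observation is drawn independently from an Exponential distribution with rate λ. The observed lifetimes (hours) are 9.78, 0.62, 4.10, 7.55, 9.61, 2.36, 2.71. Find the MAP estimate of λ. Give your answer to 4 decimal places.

λ̂_MAP = 0.1872

The Exponential(rate=λ) likelihood is ∝ λ^n e^(−λΣtᵢ). Here n = 7 and Σtᵢ = 9.78 + 0.62 + 4.10 + 7.55 + 9.61 + 2.36 + 2.71 = 36.73.
Posterior ∝ λe^(−6λ) · λ^7e^(−36.73λ) = λ^8e^(−42.73λ), i.e. Gamma(9, 42.73).
Mode = (a−1)/b = 8/42.73 ≈ 0.1872.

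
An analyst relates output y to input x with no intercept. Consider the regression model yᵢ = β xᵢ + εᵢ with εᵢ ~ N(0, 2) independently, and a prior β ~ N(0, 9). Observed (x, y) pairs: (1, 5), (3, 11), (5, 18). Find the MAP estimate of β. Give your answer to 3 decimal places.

β̂_MAP = 3.634

log p(β | y) = −Σ(yᵢ − βxᵢ)²/(2·2) − β²/(2·9) + const.
Setting the derivative to zero: Σxᵢ(yᵢ − βxᵢ)/2 − β/9 = 0, so β = Σxᵢyᵢ / (Σxᵢ² + σ²/τ²).
Σxᵢyᵢ = 1·5 + 3·11 + 5·18 = 128; Σxᵢ² = 35; σ²/τ² = 2/9.
β̂_MAP = 128 / (35 + 2/9) = 128/(317/9) = 1152/317 ≈ 3.634.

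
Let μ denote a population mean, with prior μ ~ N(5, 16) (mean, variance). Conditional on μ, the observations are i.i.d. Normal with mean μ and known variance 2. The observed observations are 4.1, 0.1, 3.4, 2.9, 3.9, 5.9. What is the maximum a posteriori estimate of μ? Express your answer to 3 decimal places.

n = 6; x̄ = (4.1 + 0.1 + 3.4 + 2.9 + 3.9 + 5.9)/6 = 20.3/6 = 203/60 ≈ 3.3833.
For a Normal prior and Normal likelihood with known variance, the posterior is Normal; its mode equals its mean, the precision-weighted average.
Prior precision 1/σ₀² = 1/16 = 0.0625; data precision n/σ² = 6/2 = 3.
μ̂ = (0.0625·5 + 3·(203/60)) / (0.0625 + 3) = 10.4625/3.0625 = 837/245 ≈ 3.416.

μ̂_MAP = 3.416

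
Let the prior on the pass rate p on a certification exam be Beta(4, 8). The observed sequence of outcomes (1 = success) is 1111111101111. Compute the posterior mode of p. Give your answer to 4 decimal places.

p̂_MAP = 0.6522

Prior: Beta(4, 8).
Data: 12 successes in 13 trials (from the sequence). The binomial likelihood contributes p^12(1−p)^1, so the posterior is Beta(4+12, 8+1) = Beta(16, 9).
For Beta(a, b) with a, b > 1 the mode is (a−1)/(a+b−2) = 15/23 ≈ 0.6522.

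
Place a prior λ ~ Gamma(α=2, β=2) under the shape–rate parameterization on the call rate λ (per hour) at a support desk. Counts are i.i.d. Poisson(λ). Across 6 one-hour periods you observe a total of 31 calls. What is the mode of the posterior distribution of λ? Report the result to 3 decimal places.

λ̂_MAP = 4.000

Σxᵢ = 31, n = 6.
Posterior ∝ λe^(−2λ) · λ^31e^(−6λ) = λ^32e^(−8λ), i.e. Gamma(shape=33, rate=8).
The mode of a Gamma(a, b) with a ≥ 1 (shape–rate) is (a−1)/b = 32/8 ≈ 4.000.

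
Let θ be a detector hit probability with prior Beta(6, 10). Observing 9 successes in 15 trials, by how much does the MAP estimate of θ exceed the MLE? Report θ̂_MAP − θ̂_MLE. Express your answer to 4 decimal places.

Posterior is Beta(15, 16); MAP = (15−1)/(31−2) = 14/29 ≈ 0.48276.
MLE ignores the prior: θ̂_MLE = k/n = 9/15 ≈ 0.60000.
Difference = 14/29 − 9/15 = -17/145 ≈ -0.1172.

MAP − MLE = -0.1172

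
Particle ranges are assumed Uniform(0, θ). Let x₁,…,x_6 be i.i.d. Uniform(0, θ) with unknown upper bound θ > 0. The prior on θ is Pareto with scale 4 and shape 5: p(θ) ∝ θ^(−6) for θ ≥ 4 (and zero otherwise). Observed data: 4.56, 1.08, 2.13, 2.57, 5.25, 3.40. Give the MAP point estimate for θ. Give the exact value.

θ̂_MAP = 5.25

The Uniform(0, θ) likelihood is θ^(−n) for θ ≥ max(xᵢ), zero otherwise. Here max(xᵢ) = 5.25.
Posterior ∝ θ^(−6) · θ^(−6) = θ^(−12) on θ ≥ max(4, 5.25) = 5.25.
This density is strictly decreasing in θ, so the posterior mode lies at the lower boundary of the support.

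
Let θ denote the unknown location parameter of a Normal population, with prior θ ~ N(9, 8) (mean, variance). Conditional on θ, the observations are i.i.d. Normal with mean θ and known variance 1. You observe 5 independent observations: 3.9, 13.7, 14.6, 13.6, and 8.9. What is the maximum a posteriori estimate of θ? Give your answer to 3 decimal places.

θ̂_MAP = 10.893

n = 5; x̄ = (3.9 + 13.7 + 14.6 + 13.6 + 8.9)/5 = 54.7/5 = 10.94.
For a Normal prior and Normal likelihood with known variance, the posterior is Normal; its mode equals its mean, the precision-weighted average.
Prior precision 1/σ₀² = 1/8 = 0.125; data precision n/σ² = 5/1 = 5.
θ̂ = (0.125·9 + 5·10.94) / (0.125 + 5) = 55.825/5.125 = 2233/205 ≈ 10.893.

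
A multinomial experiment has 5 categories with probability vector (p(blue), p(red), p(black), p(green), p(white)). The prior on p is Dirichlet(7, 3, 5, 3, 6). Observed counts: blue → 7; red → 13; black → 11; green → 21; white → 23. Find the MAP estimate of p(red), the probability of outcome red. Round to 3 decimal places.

The posterior is Dirichlet(αᵢ + nᵢ) = Dirichlet(14, 16, 16, 24, 29).
For a Dirichlet(a₁,…,a_K) with all aᵢ > 1, the mode has j-th component (aⱼ − 1)/(Σaᵢ − K).
Here Σaᵢ = 99 and K = 5, so p(red) = (16 − 1)/(99 − 5) = 15/94 ≈ 0.160.

MAP estimate of p(red) = 0.160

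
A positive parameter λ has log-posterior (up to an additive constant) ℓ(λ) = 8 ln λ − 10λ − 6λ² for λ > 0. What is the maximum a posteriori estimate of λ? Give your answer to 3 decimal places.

λ̂_MAP = 0.500

ℓ'(λ) = 8/λ − 10 − 12λ. Setting this to zero and multiplying by λ: 12λ² + 10λ − 8 = 0.
λ = (−10 + √(10² + 4·12·8)) / (2·12) = (−10 + √484) / 24 = (−10 + 22)/24 = 1/2.
ℓ''(λ) = −8/λ² − 12 < 0, confirming a maximum.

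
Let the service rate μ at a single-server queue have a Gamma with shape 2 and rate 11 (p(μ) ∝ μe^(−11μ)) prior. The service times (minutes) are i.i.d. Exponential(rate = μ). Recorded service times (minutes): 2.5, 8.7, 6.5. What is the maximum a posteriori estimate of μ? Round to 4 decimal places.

μ̂_MAP = 0.1394

The Exponential(rate=μ) likelihood is ∝ μ^n e^(−μΣtᵢ). Here n = 3 and Σtᵢ = 2.5 + 8.7 + 6.5 = 17.7.
Posterior ∝ μe^(−11μ) · μ^3e^(−17.7μ) = μ^4e^(−28.7μ), i.e. Gamma(5, 28.7).
Mode = (a−1)/b = 4/28.7 ≈ 0.1394.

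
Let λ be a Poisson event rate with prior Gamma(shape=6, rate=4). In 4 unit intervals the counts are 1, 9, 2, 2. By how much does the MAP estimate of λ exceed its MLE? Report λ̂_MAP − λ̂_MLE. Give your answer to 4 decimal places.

MAP − MLE = -1.1250

Σxᵢ = 14. Posterior is Gamma(20, 8); MAP = (20−1)/8 = 19/8 ≈ 2.37500.
MLE = x̄ = 14/4 ≈ 3.50000.
Difference = 19/8 − 14/4 = -9/8 ≈ -1.1250.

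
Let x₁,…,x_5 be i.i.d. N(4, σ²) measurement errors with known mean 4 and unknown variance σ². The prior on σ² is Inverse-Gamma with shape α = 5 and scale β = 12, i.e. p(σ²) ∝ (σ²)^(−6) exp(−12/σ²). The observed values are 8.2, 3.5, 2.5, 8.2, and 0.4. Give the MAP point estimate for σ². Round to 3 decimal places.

Sum of squared deviations about the known mean: SS = (8.2−4)² + (3.5−4)² + (2.5−4)² + (8.2−4)² + (0.4−4)² = 50.74.
The Normal likelihood contributes (σ²)^(−n/2) exp(−SS/(2σ²)), so the posterior is Inverse-Gamma(α + n/2, β + SS/2) = Inverse-Gamma(7.5, 37.37).
The mode of Inverse-Gamma(a, b) is b/(a+1) = 37.37/8.5 ≈ 4.396.

σ̂²_MAP = 4.396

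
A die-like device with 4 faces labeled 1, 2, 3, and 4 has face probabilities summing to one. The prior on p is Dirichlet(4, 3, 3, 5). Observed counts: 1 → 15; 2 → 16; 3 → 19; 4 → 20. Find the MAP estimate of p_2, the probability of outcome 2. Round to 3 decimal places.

The posterior is Dirichlet(αᵢ + nᵢ) = Dirichlet(19, 19, 22, 25).
For a Dirichlet(a₁,…,a_K) with all aᵢ > 1, the mode has j-th component (aⱼ − 1)/(Σaᵢ − K).
Here Σaᵢ = 85 and K = 4, so p_2 = (19 − 1)/(85 − 4) = 18/81 ≈ 0.222.

MAP estimate: 0.222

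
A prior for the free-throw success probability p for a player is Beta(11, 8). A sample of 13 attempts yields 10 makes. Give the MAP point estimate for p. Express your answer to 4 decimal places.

Prior: Beta(11, 8).
Data: 10 successes in 13 trials. The binomial likelihood contributes p^10(1−p)^3, so the posterior is Beta(11+10, 8+3) = Beta(21, 11).
For Beta(a, b) with a, b > 1 the mode is (a−1)/(a+b−2) = 20/30 ≈ 0.6667.

p̂_MAP = 0.6667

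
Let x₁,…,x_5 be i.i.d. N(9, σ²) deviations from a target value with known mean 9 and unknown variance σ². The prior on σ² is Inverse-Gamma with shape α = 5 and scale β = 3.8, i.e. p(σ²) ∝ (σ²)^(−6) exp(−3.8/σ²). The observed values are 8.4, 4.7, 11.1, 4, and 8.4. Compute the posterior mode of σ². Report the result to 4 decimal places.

Sum of squared deviations about the known mean: SS = (8.4−9)² + (4.7−9)² + (11.1−9)² + (4−9)² + (8.4−9)² = 48.62.
The Normal likelihood contributes (σ²)^(−n/2) exp(−SS/(2σ²)), so the posterior is Inverse-Gamma(α + n/2, β + SS/2) = Inverse-Gamma(7.5, 28.11).
The mode of Inverse-Gamma(a, b) is b/(a+1) = 28.11/8.5 ≈ 3.3071.

σ̂²_MAP = 3.3071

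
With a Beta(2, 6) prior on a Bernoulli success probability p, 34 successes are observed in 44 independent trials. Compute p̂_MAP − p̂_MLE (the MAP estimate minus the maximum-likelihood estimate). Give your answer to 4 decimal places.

MAP − MLE = -0.0727

Posterior is Beta(36, 16); MAP = (36−1)/(52−2) = 35/50 ≈ 0.70000.
MLE ignores the prior: p̂_MLE = k/n = 34/44 ≈ 0.77273.
Difference = 35/50 − 34/44 = -4/55 ≈ -0.0727.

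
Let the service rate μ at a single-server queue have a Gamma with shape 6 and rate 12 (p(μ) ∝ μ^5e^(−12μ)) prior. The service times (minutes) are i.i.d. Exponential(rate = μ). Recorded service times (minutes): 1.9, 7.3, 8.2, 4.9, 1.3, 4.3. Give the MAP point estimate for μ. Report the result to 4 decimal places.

The Exponential(rate=μ) likelihood is ∝ μ^n e^(−μΣtᵢ). Here n = 6 and Σtᵢ = 1.9 + 7.3 + 8.2 + 4.9 + 1.3 + 4.3 = 27.9.
Posterior ∝ μ^5e^(−12μ) · μ^6e^(−27.9μ) = μ^11e^(−39.9μ), i.e. Gamma(12, 39.9).
Mode = (a−1)/b = 11/39.9 ≈ 0.2757.

μ̂_MAP = 0.2757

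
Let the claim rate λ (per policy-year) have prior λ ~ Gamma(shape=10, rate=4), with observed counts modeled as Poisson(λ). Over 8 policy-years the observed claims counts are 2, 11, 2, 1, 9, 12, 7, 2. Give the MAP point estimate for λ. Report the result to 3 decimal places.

Σxᵢ = 2+11+2+1+9+12+7+2 = 46, with n = 8.
Posterior ∝ λ^9e^(−4λ) · λ^46e^(−8λ) = λ^55e^(−12λ), i.e. Gamma(shape=56, rate=12).
The mode of a Gamma(a, b) with a ≥ 1 (shape–rate) is (a−1)/b = 55/12 ≈ 4.583.

λ̂_MAP = 4.583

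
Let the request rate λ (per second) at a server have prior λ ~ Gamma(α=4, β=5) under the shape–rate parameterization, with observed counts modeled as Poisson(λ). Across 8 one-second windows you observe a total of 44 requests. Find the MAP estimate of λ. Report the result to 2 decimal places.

Σxᵢ = 44, n = 8.
Posterior ∝ λ^3e^(−5λ) · λ^44e^(−8λ) = λ^47e^(−13λ), i.e. Gamma(shape=48, rate=13).
The mode of a Gamma(a, b) with a ≥ 1 (shape–rate) is (a−1)/b = 47/13 ≈ 3.62.

λ̂_MAP = 3.62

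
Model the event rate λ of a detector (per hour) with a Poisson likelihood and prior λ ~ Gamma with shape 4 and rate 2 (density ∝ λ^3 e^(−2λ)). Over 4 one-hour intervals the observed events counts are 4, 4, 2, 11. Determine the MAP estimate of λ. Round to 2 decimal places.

λ̂_MAP = 4.00

Σxᵢ = 4+4+2+11 = 21, with n = 4.
Posterior ∝ λ^3e^(−2λ) · λ^21e^(−4λ) = λ^24e^(−6λ), i.e. Gamma(shape=25, rate=6).
The mode of a Gamma(a, b) with a ≥ 1 (shape–rate) is (a−1)/b = 24/6 ≈ 4.00.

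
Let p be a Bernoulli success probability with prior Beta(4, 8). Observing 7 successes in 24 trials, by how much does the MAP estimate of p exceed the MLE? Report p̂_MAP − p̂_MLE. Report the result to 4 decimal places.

MAP − MLE = 0.0025

Posterior is Beta(11, 25); MAP = (11−1)/(36−2) = 10/34 ≈ 0.29412.
MLE ignores the prior: p̂_MLE = k/n = 7/24 ≈ 0.29167.
Difference = 10/34 − 7/24 = 1/408 ≈ 0.0025.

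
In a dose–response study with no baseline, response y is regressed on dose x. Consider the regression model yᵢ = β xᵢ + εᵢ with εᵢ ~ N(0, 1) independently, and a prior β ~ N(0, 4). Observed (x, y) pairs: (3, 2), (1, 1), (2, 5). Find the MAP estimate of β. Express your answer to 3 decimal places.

β̂_MAP = 1.193

log p(β | y) = −Σ(yᵢ − βxᵢ)²/(2·1) − β²/(2·4) + const.
Setting the derivative to zero: Σxᵢ(yᵢ − βxᵢ)/1 − β/4 = 0, so β = Σxᵢyᵢ / (Σxᵢ² + σ²/τ²).
Σxᵢyᵢ = 3·2 + 1·1 + 2·5 = 17; Σxᵢ² = 14; σ²/τ² = 0.25.
β̂_MAP = 17 / (14 + 0.25) = 17/14.25 ≈ 1.193.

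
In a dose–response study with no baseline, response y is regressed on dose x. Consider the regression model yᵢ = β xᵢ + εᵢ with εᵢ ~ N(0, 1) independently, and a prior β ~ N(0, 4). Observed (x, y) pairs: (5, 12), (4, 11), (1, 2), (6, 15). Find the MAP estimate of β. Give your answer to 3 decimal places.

β̂_MAP = 2.505

log p(β | y) = −Σ(yᵢ − βxᵢ)²/(2·1) − β²/(2·4) + const.
Setting the derivative to zero: Σxᵢ(yᵢ − βxᵢ)/1 − β/4 = 0, so β = Σxᵢyᵢ / (Σxᵢ² + σ²/τ²).
Σxᵢyᵢ = 5·12 + 4·11 + 1·2 + 6·15 = 196; Σxᵢ² = 78; σ²/τ² = 0.25.
β̂_MAP = 196 / (78 + 0.25) = 196/78.25 ≈ 2.505.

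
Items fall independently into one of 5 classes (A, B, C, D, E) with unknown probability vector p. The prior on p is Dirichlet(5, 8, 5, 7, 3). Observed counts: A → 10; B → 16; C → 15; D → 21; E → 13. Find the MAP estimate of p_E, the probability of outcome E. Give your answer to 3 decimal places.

MAP estimate of p_E = 0.153

The posterior is Dirichlet(αᵢ + nᵢ) = Dirichlet(15, 24, 20, 28, 16).
For a Dirichlet(a₁,…,a_K) with all aᵢ > 1, the mode has j-th component (aⱼ − 1)/(Σaᵢ − K).
Here Σaᵢ = 103 and K = 5, so p_E = (16 − 1)/(103 − 5) = 15/98 ≈ 0.153.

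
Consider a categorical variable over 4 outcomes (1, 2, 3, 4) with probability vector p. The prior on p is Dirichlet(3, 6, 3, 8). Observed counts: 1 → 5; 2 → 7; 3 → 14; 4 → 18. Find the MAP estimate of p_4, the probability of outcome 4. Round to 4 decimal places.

MAP estimate: 0.4167

The posterior is Dirichlet(αᵢ + nᵢ) = Dirichlet(8, 13, 17, 26).
For a Dirichlet(a₁,…,a_K) with all aᵢ > 1, the mode has j-th component (aⱼ − 1)/(Σaᵢ − K).
Here Σaᵢ = 64 and K = 4, so p_4 = (26 − 1)/(64 − 4) = 25/60 ≈ 0.4167.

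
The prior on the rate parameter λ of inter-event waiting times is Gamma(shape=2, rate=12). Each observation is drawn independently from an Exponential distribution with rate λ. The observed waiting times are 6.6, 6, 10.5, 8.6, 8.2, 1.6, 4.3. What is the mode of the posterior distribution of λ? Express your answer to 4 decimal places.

The Exponential(rate=λ) likelihood is ∝ λ^n e^(−λΣtᵢ). Here n = 7 and Σtᵢ = 6.6 + 6 + 10.5 + 8.6 + 8.2 + 1.6 + 4.3 = 45.8.
Posterior ∝ λe^(−12λ) · λ^7e^(−45.8λ) = λ^8e^(−57.8λ), i.e. Gamma(9, 57.8).
Mode = (a−1)/b = 8/57.8 ≈ 0.1384.

λ̂_MAP = 0.1384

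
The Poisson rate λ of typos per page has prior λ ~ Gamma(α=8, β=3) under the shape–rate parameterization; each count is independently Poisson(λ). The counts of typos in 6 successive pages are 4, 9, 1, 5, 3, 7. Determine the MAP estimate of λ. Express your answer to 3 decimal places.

λ̂_MAP = 4.000

Σxᵢ = 4+9+1+5+3+7 = 29, with n = 6.
Posterior ∝ λ^7e^(−3λ) · λ^29e^(−6λ) = λ^36e^(−9λ), i.e. Gamma(shape=37, rate=9).
The mode of a Gamma(a, b) with a ≥ 1 (shape–rate) is (a−1)/b = 36/9 ≈ 4.000.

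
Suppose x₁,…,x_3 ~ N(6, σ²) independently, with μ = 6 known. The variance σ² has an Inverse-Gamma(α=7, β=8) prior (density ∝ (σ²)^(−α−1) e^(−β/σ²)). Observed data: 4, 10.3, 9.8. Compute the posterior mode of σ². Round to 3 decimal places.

σ̂²_MAP = 2.786

Sum of squared deviations about the known mean: SS = (4−6)² + (10.3−6)² + (9.8−6)² = 36.93.
The Normal likelihood contributes (σ²)^(−n/2) exp(−SS/(2σ²)), so the posterior is Inverse-Gamma(α + n/2, β + SS/2) = Inverse-Gamma(8.5, 26.465).
The mode of Inverse-Gamma(a, b) is b/(a+1) = 26.465/9.5 ≈ 2.786.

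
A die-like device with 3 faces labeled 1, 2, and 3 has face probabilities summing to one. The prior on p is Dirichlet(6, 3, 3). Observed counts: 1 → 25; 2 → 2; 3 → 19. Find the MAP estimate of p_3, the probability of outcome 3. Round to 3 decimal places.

The posterior is Dirichlet(αᵢ + nᵢ) = Dirichlet(31, 5, 22).
For a Dirichlet(a₁,…,a_K) with all aᵢ > 1, the mode has j-th component (aⱼ − 1)/(Σaᵢ − K).
Here Σaᵢ = 58 and K = 3, so p_3 = (22 − 1)/(58 − 3) = 21/55 ≈ 0.382.

MAP estimate: 0.382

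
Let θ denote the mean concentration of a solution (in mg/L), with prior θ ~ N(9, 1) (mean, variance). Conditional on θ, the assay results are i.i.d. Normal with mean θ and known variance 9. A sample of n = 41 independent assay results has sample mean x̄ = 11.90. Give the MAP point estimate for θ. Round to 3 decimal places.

θ̂_MAP = 11.378

n = 41, x̄ = 11.90.
For a Normal prior and Normal likelihood with known variance, the posterior is Normal; its mode equals its mean, the precision-weighted average.
Prior precision 1/σ₀² = 1/1 = 1; data precision n/σ² = 41/9.
θ̂ = (1·9 + (41/9)·11.9) / (1 + 41/9) = (5689/90)/(50/9) = 11.378.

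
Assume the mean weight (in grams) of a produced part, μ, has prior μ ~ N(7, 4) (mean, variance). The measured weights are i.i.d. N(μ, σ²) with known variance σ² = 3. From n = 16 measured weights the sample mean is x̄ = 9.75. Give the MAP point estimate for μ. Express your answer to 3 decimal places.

μ̂_MAP = 9.627

n = 16, x̄ = 9.75.
For a Normal prior and Normal likelihood with known variance, the posterior is Normal; its mode equals its mean, the precision-weighted average.
Prior precision 1/σ₀² = 1/4 = 0.25; data precision n/σ² = 16/3.
μ̂ = (0.25·7 + (16/3)·9.75) / (0.25 + 16/3) = 53.75/(67/12) = 645/67 ≈ 9.627.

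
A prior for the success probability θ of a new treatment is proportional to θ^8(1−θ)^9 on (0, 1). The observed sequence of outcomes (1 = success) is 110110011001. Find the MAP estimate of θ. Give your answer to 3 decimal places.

θ̂_MAP = 0.517

The prior density ∝ θ^8(1−θ)^9 is the kernel of Beta(9, 10).
Data: 7 successes in 12 trials (from the sequence). The binomial likelihood contributes θ^7(1−θ)^5, so the posterior is Beta(9+7, 10+5) = Beta(16, 15).
For Beta(a, b) with a, b > 1 the mode is (a−1)/(a+b−2) = 15/29 ≈ 0.517.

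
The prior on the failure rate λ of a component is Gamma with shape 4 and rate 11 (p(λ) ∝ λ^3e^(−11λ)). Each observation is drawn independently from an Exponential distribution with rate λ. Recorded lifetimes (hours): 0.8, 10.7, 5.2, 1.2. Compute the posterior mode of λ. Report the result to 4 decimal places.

λ̂_MAP = 0.2422

The Exponential(rate=λ) likelihood is ∝ λ^n e^(−λΣtᵢ). Here n = 4 and Σtᵢ = 0.8 + 10.7 + 5.2 + 1.2 = 17.9.
Posterior ∝ λ^3e^(−11λ) · λ^4e^(−17.9λ) = λ^7e^(−28.9λ), i.e. Gamma(8, 28.9).
Mode = (a−1)/b = 7/28.9 ≈ 0.2422.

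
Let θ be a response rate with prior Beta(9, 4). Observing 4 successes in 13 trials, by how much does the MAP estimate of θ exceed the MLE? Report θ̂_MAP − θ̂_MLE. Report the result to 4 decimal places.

MAP − MLE = 0.1923

Posterior is Beta(13, 13); MAP = (13−1)/(26−2) = 12/24 ≈ 0.50000.
MLE ignores the prior: θ̂_MLE = k/n = 4/13 ≈ 0.30769.
Difference = 12/24 − 4/13 = 5/26 ≈ 0.1923.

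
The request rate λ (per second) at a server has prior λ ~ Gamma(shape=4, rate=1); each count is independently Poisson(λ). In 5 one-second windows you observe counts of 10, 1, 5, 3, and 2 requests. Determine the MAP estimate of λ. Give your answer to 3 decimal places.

Σxᵢ = 10+1+5+3+2 = 21, with n = 5.
Posterior ∝ λ^3e^(−1λ) · λ^21e^(−5λ) = λ^24e^(−6λ), i.e. Gamma(shape=25, rate=6).
The mode of a Gamma(a, b) with a ≥ 1 (shape–rate) is (a−1)/b = 24/6 ≈ 4.000.

λ̂_MAP = 4.000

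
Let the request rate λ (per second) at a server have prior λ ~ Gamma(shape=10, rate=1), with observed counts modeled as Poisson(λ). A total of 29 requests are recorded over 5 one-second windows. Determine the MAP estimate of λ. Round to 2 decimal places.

λ̂_MAP = 6.33

Σxᵢ = 29, n = 5.
Posterior ∝ λ^9e^(−1λ) · λ^29e^(−5λ) = λ^38e^(−6λ), i.e. Gamma(shape=39, rate=6).
The mode of a Gamma(a, b) with a ≥ 1 (shape–rate) is (a−1)/b = 38/6 ≈ 6.33.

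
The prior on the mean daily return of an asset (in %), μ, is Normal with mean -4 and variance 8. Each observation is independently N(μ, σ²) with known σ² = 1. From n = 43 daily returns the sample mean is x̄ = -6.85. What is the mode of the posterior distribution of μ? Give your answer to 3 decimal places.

n = 43, x̄ = -6.85.
For a Normal prior and Normal likelihood with known variance, the posterior is Normal; its mode equals its mean, the precision-weighted average.
Prior precision 1/σ₀² = 1/8 = 0.125; data precision n/σ² = 43/1 = 43.
μ̂ = (0.125·(-4) + 43·(-6.85)) / (0.125 + 43) = (-295.05)/43.125 = -3934/575 ≈ -6.842.

μ̂_MAP = -6.842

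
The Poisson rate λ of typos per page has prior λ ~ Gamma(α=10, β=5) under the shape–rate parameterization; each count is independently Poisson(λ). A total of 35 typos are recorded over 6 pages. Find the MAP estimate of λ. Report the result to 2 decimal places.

λ̂_MAP = 4.00

Σxᵢ = 35, n = 6.
Posterior ∝ λ^9e^(−5λ) · λ^35e^(−6λ) = λ^44e^(−11λ), i.e. Gamma(shape=45, rate=11).
The mode of a Gamma(a, b) with a ≥ 1 (shape–rate) is (a−1)/b = 44/11 ≈ 4.00.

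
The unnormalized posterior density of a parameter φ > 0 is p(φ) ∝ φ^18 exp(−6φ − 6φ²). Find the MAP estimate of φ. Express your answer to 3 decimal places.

φ̂_MAP = 1.000

ℓ'(φ) = 18/φ − 6 − 12φ. Setting this to zero and multiplying by φ: 12φ² + 6φ − 18 = 0.
φ = (−6 + √(6² + 4·12·18)) / (2·12) = (−6 + √900) / 24 = (−6 + 30)/24 = 1.
ℓ''(φ) = −18/φ² − 12 < 0, confirming a maximum.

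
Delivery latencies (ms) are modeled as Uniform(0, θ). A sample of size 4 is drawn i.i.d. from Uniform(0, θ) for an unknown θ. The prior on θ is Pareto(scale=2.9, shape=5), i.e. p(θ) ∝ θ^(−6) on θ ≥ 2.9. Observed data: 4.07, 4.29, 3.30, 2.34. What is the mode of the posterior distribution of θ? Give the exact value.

The Uniform(0, θ) likelihood is θ^(−n) for θ ≥ max(xᵢ), zero otherwise. Here max(xᵢ) = 4.29.
Posterior ∝ θ^(−6) · θ^(−4) = θ^(−10) on θ ≥ max(2.9, 4.29) = 4.29.
This density is strictly decreasing in θ, so the posterior mode lies at the lower boundary of the support.

θ̂_MAP = 4.29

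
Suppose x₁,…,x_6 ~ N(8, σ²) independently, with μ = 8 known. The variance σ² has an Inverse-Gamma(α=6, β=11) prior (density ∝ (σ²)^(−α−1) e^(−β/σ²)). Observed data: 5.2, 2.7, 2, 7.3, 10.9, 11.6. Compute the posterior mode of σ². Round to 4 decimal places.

σ̂²_MAP = 5.7895

Sum of squared deviations about the known mean: SS = (5.2−8)² + (2.7−8)² + (2−8)² + (7.3−8)² + (10.9−8)² + (11.6−8)² = 93.79.
The Normal likelihood contributes (σ²)^(−n/2) exp(−SS/(2σ²)), so the posterior is Inverse-Gamma(α + n/2, β + SS/2) = Inverse-Gamma(9, 57.895).
The mode of Inverse-Gamma(a, b) is b/(a+1) = 57.895/10 ≈ 5.7895.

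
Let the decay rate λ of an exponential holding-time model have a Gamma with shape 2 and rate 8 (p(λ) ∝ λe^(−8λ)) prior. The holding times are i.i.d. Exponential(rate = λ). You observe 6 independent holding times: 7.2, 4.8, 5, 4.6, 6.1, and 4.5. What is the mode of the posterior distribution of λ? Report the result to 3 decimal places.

λ̂_MAP = 0.174

The Exponential(rate=λ) likelihood is ∝ λ^n e^(−λΣtᵢ). Here n = 6 and Σtᵢ = 7.2 + 4.8 + 5 + 4.6 + 6.1 + 4.5 = 32.2.
Posterior ∝ λe^(−8λ) · λ^6e^(−32.2λ) = λ^7e^(−40.2λ), i.e. Gamma(8, 40.2).
Mode = (a−1)/b = 7/40.2 ≈ 0.174.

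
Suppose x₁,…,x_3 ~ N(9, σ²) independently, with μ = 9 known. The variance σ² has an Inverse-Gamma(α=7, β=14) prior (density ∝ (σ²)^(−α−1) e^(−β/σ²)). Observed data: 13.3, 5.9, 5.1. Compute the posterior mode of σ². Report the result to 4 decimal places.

σ̂²_MAP = 3.7532

Sum of squared deviations about the known mean: SS = (13.3−9)² + (5.9−9)² + (5.1−9)² = 43.31.
The Normal likelihood contributes (σ²)^(−n/2) exp(−SS/(2σ²)), so the posterior is Inverse-Gamma(α + n/2, β + SS/2) = Inverse-Gamma(8.5, 35.655).
The mode of Inverse-Gamma(a, b) is b/(a+1) = 35.655/9.5 ≈ 3.7532.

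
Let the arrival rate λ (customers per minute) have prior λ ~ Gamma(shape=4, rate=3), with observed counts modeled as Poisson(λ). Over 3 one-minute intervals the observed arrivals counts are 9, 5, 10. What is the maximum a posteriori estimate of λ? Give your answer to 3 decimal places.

λ̂_MAP = 4.500

Σxᵢ = 9+5+10 = 24, with n = 3.
Posterior ∝ λ^3e^(−3λ) · λ^24e^(−3λ) = λ^27e^(−6λ), i.e. Gamma(shape=28, rate=6).
The mode of a Gamma(a, b) with a ≥ 1 (shape–rate) is (a−1)/b = 27/6 ≈ 4.500.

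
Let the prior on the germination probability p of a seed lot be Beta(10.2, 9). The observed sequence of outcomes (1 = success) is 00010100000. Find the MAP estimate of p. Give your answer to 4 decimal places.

p̂_MAP = 0.3972

Prior: Beta(10.2, 9).
Data: 2 successes in 11 trials (from the sequence). The binomial likelihood contributes p^2(1−p)^9, so the posterior is Beta(10.2+2, 9+9) = Beta(12.2, 18).
For Beta(a, b) with a, b > 1 the mode is (a−1)/(a+b−2) = 11.2/28.2 ≈ 0.3972.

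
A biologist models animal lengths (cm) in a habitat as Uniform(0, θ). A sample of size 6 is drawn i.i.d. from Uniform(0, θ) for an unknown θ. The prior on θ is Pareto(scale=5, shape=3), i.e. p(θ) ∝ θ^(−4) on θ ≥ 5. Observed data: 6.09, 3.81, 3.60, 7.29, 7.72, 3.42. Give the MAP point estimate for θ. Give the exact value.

The Uniform(0, θ) likelihood is θ^(−n) for θ ≥ max(xᵢ), zero otherwise. Here max(xᵢ) = 7.72.
Posterior ∝ θ^(−4) · θ^(−6) = θ^(−10) on θ ≥ max(5, 7.72) = 7.72.
This density is strictly decreasing in θ, so the posterior mode lies at the lower boundary of the support.

θ̂_MAP = 7.72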